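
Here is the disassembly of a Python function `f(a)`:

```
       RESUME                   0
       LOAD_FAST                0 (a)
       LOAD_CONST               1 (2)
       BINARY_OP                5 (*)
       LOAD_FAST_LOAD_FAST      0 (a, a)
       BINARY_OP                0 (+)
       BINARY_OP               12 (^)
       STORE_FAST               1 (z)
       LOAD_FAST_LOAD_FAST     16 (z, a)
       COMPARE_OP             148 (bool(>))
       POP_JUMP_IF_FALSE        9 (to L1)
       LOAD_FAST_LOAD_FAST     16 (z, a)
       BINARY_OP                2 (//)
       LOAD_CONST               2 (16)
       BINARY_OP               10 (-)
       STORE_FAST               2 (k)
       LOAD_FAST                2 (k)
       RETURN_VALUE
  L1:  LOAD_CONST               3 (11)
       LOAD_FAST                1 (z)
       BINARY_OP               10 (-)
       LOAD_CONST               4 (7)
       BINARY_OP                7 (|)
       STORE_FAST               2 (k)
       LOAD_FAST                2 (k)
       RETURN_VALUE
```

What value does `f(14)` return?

15

LOAD_FAST a → push 14. Stack: [14]
LOAD_CONST → push 2. Stack: [14, 2]
BINARY_OP * → 14 * 2 = 28. Stack: [28]
LOAD_FAST_LOAD_FAST a,a → push 14,14. Stack: [28, 14, 14]
BINARY_OP + → 14 + 14 = 28. Stack: [28, 28]
BINARY_OP ^ → 28 ^ 28 = 0. Stack: [0]
STORE_FAST z → z=0. Stack: []
LOAD_FAST_LOAD_FAST z,a → push 0,14. Stack: [0, 14]
COMPARE_OP bool(>) → 0 vs 14 = False. Stack: [False]
POP_JUMP_IF_FALSE → pop False; jump. Stack: []
LOAD_CONST → push 11. Stack: [11]
LOAD_FAST z → push 0. Stack: [11, 0]
BINARY_OP - → 11 - 0 = 11. Stack: [11]
LOAD_CONST → push 7. Stack: [11, 7]
BINARY_OP | → 11 | 7 = 15. Stack: [15]
STORE_FAST k → k=15. Stack: []
LOAD_FAST k → push 15. Stack: [15]
RETURN_VALUE → return 15.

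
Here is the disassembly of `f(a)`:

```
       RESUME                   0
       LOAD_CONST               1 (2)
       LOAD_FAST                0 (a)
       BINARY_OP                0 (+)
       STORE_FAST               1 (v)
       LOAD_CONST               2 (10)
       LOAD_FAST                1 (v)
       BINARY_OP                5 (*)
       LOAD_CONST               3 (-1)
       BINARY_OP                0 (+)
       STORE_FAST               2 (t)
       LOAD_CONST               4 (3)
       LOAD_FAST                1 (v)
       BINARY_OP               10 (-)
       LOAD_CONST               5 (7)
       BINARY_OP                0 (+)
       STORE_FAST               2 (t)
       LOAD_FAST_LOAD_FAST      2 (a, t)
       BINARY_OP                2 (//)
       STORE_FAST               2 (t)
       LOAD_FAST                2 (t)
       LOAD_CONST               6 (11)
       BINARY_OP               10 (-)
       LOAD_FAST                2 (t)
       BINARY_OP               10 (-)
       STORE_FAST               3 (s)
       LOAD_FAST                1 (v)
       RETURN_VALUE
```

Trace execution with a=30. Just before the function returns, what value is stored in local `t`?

-2

LOAD_CONST → push 2. Stack: [2]
LOAD_FAST a → push 30. Stack: [2, 30]
BINARY_OP + → 2 + 30 = 32. Stack: [32]
STORE_FAST v → v=32. Stack: []
LOAD_CONST → push 10. Stack: [10]
LOAD_FAST v → push 32. Stack: [10, 32]
BINARY_OP * → 10 * 32 = 320. Stack: [320]
LOAD_CONST → push -1. Stack: [320, -1]
BINARY_OP + → 320 + -1 = 319. Stack: [319]
STORE_FAST t → t=319. Stack: []
LOAD_CONST → push 3. Stack: [3]
LOAD_FAST v → push 32. Stack: [3, 32]
BINARY_OP - → 3 - 32 = -29. Stack: [-29]
LOAD_CONST → push 7. Stack: [-29, 7]
BINARY_OP + → -29 + 7 = -22. Stack: [-22]
STORE_FAST t → t=-22. Stack: []
LOAD_FAST_LOAD_FAST a,t → push 30,-22. Stack: [30, -22]
BINARY_OP // → 30 // -22 = -2. Stack: [-2]
STORE_FAST t → t=-2. Stack: []
LOAD_FAST t → push -2. Stack: [-2]
LOAD_CONST → push 11. Stack: [-2, 11]
BINARY_OP - → -2 - 11 = -13. Stack: [-13]
LOAD_FAST t → push -2. Stack: [-13, -2]
BINARY_OP - → -13 - -2 = -11. Stack: [-11]
STORE_FAST s → s=-11. Stack: []
LOAD_FAST v → push 32. Stack: [32]
RETURN_VALUE → return 32.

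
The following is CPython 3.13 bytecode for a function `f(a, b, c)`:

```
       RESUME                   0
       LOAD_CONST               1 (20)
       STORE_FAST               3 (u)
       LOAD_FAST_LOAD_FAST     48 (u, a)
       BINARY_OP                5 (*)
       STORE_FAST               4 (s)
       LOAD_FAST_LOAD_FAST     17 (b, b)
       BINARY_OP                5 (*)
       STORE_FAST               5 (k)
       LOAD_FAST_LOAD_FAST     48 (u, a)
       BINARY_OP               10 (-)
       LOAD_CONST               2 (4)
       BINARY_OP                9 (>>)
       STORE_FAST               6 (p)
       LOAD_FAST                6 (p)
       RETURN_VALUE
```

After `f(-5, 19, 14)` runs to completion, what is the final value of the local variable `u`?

LOAD_CONST → push 20. Stack: [20]
STORE_FAST u → u=20. Stack: []
LOAD_FAST_LOAD_FAST u,a → push 20,-5. Stack: [20, -5]
BINARY_OP * → 20 * -5 = -100. Stack: [-100]
STORE_FAST s → s=-100. Stack: []
LOAD_FAST_LOAD_FAST b,b → push 19,19. Stack: [19, 19]
BINARY_OP * → 19 * 19 = 361. Stack: [361]
STORE_FAST k → k=361. Stack: []
LOAD_FAST_LOAD_FAST u,a → push 20,-5. Stack: [20, -5]
BINARY_OP - → 20 - -5 = 25. Stack: [25]
LOAD_CONST → push 4. Stack: [25, 4]
BINARY_OP >> → 25 >> 4 = 1. Stack: [1]
STORE_FAST p → p=1. Stack: []
LOAD_FAST p → push 1. Stack: [1]
RETURN_VALUE → return 1.

20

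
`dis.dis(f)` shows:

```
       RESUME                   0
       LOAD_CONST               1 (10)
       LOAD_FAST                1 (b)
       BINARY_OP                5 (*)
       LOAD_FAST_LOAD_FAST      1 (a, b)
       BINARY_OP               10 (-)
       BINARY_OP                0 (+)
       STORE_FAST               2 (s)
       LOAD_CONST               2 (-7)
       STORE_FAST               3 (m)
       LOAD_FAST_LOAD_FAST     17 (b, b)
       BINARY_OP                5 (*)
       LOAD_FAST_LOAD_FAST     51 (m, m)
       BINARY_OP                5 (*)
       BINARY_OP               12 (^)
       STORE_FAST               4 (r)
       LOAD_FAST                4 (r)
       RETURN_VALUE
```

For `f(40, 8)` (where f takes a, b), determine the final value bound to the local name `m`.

LOAD_CONST → push 10. Stack: [10]
LOAD_FAST b → push 8. Stack: [10, 8]
BINARY_OP * → 10 * 8 = 80. Stack: [80]
LOAD_FAST_LOAD_FAST a,b → push 40,8. Stack: [80, 40, 8]
BINARY_OP - → 40 - 8 = 32. Stack: [80, 32]
BINARY_OP + → 80 + 32 = 112. Stack: [112]
STORE_FAST s → s=112. Stack: []
LOAD_CONST → push -7. Stack: [-7]
STORE_FAST m → m=-7. Stack: []
LOAD_FAST_LOAD_FAST b,b → push 8,8. Stack: [8, 8]
BINARY_OP * → 8 * 8 = 64. Stack: [64]
LOAD_FAST_LOAD_FAST m,m → push -7,-7. Stack: [64, -7, -7]
BINARY_OP * → -7 * -7 = 49. Stack: [64, 49]
BINARY_OP ^ → 64 ^ 49 = 113. Stack: [113]
STORE_FAST r → r=113. Stack: []
LOAD_FAST r → push 113. Stack: [113]
RETURN_VALUE → return 113.

-7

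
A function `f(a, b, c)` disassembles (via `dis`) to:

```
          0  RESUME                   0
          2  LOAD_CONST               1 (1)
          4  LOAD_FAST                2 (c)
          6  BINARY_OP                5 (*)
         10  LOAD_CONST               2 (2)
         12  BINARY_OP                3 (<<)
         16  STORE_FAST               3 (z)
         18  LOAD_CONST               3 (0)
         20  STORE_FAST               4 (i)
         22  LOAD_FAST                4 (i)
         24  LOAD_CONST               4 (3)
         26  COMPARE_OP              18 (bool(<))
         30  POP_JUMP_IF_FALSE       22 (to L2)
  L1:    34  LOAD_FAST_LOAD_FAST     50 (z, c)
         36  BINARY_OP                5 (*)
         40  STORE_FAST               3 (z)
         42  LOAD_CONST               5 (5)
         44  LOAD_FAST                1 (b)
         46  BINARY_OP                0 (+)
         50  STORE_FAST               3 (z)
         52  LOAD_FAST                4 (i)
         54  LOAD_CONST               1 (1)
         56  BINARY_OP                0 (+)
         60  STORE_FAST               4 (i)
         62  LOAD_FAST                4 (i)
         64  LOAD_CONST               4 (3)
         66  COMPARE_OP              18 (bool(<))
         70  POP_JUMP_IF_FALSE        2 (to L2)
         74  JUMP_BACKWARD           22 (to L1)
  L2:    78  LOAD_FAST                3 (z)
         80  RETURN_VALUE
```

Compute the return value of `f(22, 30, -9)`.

35

LOAD_CONST → push 1. Stack: [1]
LOAD_FAST c → push -9. Stack: [1, -9]
BINARY_OP * → 1 * -9 = -9. Stack: [-9]
LOAD_CONST → push 2. Stack: [-9, 2]
BINARY_OP << → -9 << 2 = -36. Stack: [-36]
STORE_FAST z → z=-36. Stack: []
LOAD_CONST → push 0. Stack: [0]
STORE_FAST i → i=0. Stack: []
LOAD_FAST i → push 0. Stack: [0]
LOAD_CONST → push 3. Stack: [0, 3]
COMPARE_OP bool(<) → 0 vs 3 = True. Stack: [True]
POP_JUMP_IF_FALSE → pop True; no jump. Stack: []
LOAD_FAST_LOAD_FAST z,c → push -36,-9. Stack: [-36, -9]
BINARY_OP * → -36 * -9 = 324. Stack: [324]
STORE_FAST z → z=324. Stack: []
LOAD_CONST → push 5. Stack: [5]
LOAD_FAST b → push 30. Stack: [5, 30]
BINARY_OP + → 5 + 30 = 35. Stack: [35]
STORE_FAST z → z=35. Stack: []
LOAD_FAST i → push 0. Stack: [0]
LOAD_CONST → push 1. Stack: [0, 1]
BINARY_OP + → 0 + 1 = 1. Stack: [1]
STORE_FAST i → i=1. Stack: []
LOAD_FAST i → push 1. Stack: [1]
LOAD_CONST → push 3. Stack: [1, 3]
COMPARE_OP bool(<) → 1 vs 3 = True. Stack: [True]
POP_JUMP_IF_FALSE → pop True; no jump. Stack: []
LOAD_FAST_LOAD_FAST z,c → push 35,-9. Stack: [35, -9]
BINARY_OP * → 35 * -9 = -315. Stack: [-315]
STORE_FAST z → z=-315. Stack: []
LOAD_CONST → push 5. Stack: [5]
LOAD_FAST b → push 30. Stack: [5, 30]
BINARY_OP + → 5 + 30 = 35. Stack: [35]
STORE_FAST z → z=35. Stack: []
LOAD_FAST i → push 1. Stack: [1]
LOAD_CONST → push 1. Stack: [1, 1]
BINARY_OP + → 1 + 1 = 2. Stack: [2]
STORE_FAST i → i=2. Stack: []
LOAD_FAST i → push 2. Stack: [2]
LOAD_CONST → push 3. Stack: [2, 3]
COMPARE_OP bool(<) → 2 vs 3 = True. Stack: [True]
POP_JUMP_IF_FALSE → pop True; no jump. Stack: []
LOAD_FAST_LOAD_FAST z,c → push 35,-9. Stack: [35, -9]
BINARY_OP * → 35 * -9 = -315. Stack: [-315]
STORE_FAST z → z=-315. Stack: []
LOAD_CONST → push 5. Stack: [5]
LOAD_FAST b → push 30. Stack: [5, 30]
BINARY_OP + → 5 + 30 = 35. Stack: [35]
STORE_FAST z → z=35. Stack: []
LOAD_FAST i → push 2. Stack: [2]
LOAD_CONST → push 1. Stack: [2, 1]
BINARY_OP + → 2 + 1 = 3. Stack: [3]
STORE_FAST i → i=3. Stack: []
LOAD_FAST i → push 3. Stack: [3]
LOAD_CONST → push 3. Stack: [3, 3]
COMPARE_OP bool(<) → 3 vs 3 = False. Stack: [False]
POP_JUMP_IF_FALSE → pop False; jump. Stack: []
LOAD_FAST z → push 35. Stack: [35]
RETURN_VALUE → return 35.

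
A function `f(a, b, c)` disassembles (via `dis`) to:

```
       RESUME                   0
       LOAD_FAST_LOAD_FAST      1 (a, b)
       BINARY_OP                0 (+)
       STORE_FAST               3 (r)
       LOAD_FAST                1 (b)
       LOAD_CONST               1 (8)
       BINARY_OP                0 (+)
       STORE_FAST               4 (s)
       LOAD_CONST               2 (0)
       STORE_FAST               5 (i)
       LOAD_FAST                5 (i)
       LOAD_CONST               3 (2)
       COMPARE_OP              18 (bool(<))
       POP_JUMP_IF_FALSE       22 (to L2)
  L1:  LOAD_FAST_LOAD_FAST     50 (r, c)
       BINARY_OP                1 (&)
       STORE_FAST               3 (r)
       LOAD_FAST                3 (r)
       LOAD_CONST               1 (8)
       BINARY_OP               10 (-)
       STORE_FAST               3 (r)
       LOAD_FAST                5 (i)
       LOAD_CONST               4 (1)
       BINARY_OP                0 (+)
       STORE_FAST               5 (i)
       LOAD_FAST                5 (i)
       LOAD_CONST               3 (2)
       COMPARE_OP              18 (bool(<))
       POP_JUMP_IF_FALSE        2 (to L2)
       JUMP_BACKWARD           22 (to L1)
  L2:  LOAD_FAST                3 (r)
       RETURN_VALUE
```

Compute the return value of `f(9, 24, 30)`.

LOAD_FAST_LOAD_FAST a,b → push 9,24. Stack: [9, 24]
BINARY_OP + → 9 + 24 = 33. Stack: [33]
STORE_FAST r → r=33. Stack: []
LOAD_FAST b → push 24. Stack: [24]
LOAD_CONST → push 8. Stack: [24, 8]
BINARY_OP + → 24 + 8 = 32. Stack: [32]
STORE_FAST s → s=32. Stack: []
LOAD_CONST → push 0. Stack: [0]
STORE_FAST i → i=0. Stack: []
LOAD_FAST i → push 0. Stack: [0]
LOAD_CONST → push 2. Stack: [0, 2]
COMPARE_OP bool(<) → 0 vs 2 = True. Stack: [True]
POP_JUMP_IF_FALSE → pop True; no jump. Stack: []
LOAD_FAST_LOAD_FAST r,c → push 33,30. Stack: [33, 30]
BINARY_OP & → 33 & 30 = 0. Stack: [0]
STORE_FAST r → r=0. Stack: []
LOAD_FAST r → push 0. Stack: [0]
LOAD_CONST → push 8. Stack: [0, 8]
BINARY_OP - → 0 - 8 = -8. Stack: [-8]
STORE_FAST r → r=-8. Stack: []
LOAD_FAST i → push 0. Stack: [0]
LOAD_CONST → push 1. Stack: [0, 1]
BINARY_OP + → 0 + 1 = 1. Stack: [1]
STORE_FAST i → i=1. Stack: []
LOAD_FAST i → push 1. Stack: [1]
LOAD_CONST → push 2. Stack: [1, 2]
COMPARE_OP bool(<) → 1 vs 2 = True. Stack: [True]
POP_JUMP_IF_FALSE → pop True; no jump. Stack: []
LOAD_FAST_LOAD_FAST r,c → push -8,30. Stack: [-8, 30]
BINARY_OP & → -8 & 30 = 24. Stack: [24]
STORE_FAST r → r=24. Stack: []
LOAD_FAST r → push 24. Stack: [24]
LOAD_CONST → push 8. Stack: [24, 8]
BINARY_OP - → 24 - 8 = 16. Stack: [16]
STORE_FAST r → r=16. Stack: []
LOAD_FAST i → push 1. Stack: [1]
LOAD_CONST → push 1. Stack: [1, 1]
BINARY_OP + → 1 + 1 = 2. Stack: [2]
STORE_FAST i → i=2. Stack: []
LOAD_FAST i → push 2. Stack: [2]
LOAD_CONST → push 2. Stack: [2, 2]
COMPARE_OP bool(<) → 2 vs 2 = False. Stack: [False]
POP_JUMP_IF_FALSE → pop False; jump. Stack: []
LOAD_FAST r → push 16. Stack: [16]
RETURN_VALUE → return 16.

16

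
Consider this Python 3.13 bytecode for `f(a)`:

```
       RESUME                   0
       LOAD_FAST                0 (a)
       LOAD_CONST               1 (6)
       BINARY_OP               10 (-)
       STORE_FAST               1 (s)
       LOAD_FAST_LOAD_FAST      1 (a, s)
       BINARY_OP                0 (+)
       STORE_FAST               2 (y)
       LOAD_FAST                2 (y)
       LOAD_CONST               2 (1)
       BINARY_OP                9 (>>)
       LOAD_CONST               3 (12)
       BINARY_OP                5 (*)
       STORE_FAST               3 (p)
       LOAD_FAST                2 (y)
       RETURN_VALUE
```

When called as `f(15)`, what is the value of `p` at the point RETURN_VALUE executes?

144

LOAD_FAST a → push 15. Stack: [15]
LOAD_CONST → push 6. Stack: [15, 6]
BINARY_OP - → 15 - 6 = 9. Stack: [9]
STORE_FAST s → s=9. Stack: []
LOAD_FAST_LOAD_FAST a,s → push 15,9. Stack: [15, 9]
BINARY_OP + → 15 + 9 = 24. Stack: [24]
STORE_FAST y → y=24. Stack: []
LOAD_FAST y → push 24. Stack: [24]
LOAD_CONST → push 1. Stack: [24, 1]
BINARY_OP >> → 24 >> 1 = 12. Stack: [12]
LOAD_CONST → push 12. Stack: [12, 12]
BINARY_OP * → 12 * 12 = 144. Stack: [144]
STORE_FAST p → p=144. Stack: []
LOAD_FAST y → push 24. Stack: [24]
RETURN_VALUE → return 24.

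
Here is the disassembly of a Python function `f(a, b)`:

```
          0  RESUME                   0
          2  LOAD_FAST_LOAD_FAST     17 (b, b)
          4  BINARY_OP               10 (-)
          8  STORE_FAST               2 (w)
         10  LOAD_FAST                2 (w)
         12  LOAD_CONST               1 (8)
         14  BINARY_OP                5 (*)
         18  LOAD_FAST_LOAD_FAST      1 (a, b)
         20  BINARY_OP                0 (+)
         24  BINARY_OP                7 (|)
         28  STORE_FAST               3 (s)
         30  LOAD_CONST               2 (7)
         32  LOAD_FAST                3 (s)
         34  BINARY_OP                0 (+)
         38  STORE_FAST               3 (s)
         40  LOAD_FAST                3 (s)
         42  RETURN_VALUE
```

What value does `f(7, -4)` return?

10

LOAD_FAST_LOAD_FAST b,b → push -4,-4. Stack: [-4, -4]
BINARY_OP - → -4 - -4 = 0. Stack: [0]
STORE_FAST w → w=0. Stack: []
LOAD_FAST w → push 0. Stack: [0]
LOAD_CONST → push 8. Stack: [0, 8]
BINARY_OP * → 0 * 8 = 0. Stack: [0]
LOAD_FAST_LOAD_FAST a,b → push 7,-4. Stack: [0, 7, -4]
BINARY_OP + → 7 + -4 = 3. Stack: [0, 3]
BINARY_OP | → 0 | 3 = 3. Stack: [3]
STORE_FAST s → s=3. Stack: []
LOAD_CONST → push 7. Stack: [7]
LOAD_FAST s → push 3. Stack: [7, 3]
BINARY_OP + → 7 + 3 = 10. Stack: [10]
STORE_FAST s → s=10. Stack: []
LOAD_FAST s → push 10. Stack: [10]
RETURN_VALUE → return 10.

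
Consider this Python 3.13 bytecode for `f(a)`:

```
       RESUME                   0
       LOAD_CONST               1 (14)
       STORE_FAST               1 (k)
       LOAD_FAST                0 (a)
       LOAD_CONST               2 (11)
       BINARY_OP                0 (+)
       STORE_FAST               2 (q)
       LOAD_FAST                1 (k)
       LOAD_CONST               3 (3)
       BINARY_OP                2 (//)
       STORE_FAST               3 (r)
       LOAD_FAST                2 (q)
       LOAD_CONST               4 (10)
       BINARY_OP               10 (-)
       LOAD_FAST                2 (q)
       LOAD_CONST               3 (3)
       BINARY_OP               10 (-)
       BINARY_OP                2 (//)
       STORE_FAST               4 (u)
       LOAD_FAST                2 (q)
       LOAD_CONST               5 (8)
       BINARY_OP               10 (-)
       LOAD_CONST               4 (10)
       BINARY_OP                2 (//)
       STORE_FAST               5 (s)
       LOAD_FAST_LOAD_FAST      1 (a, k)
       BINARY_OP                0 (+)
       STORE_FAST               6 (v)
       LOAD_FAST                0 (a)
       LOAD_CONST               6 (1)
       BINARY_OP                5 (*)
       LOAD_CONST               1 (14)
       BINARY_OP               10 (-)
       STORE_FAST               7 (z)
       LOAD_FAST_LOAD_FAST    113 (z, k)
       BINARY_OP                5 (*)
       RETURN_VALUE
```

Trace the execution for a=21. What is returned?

LOAD_CONST → push 14. Stack: [14]
STORE_FAST k → k=14. Stack: []
LOAD_FAST a → push 21. Stack: [21]
LOAD_CONST → push 11. Stack: [21, 11]
BINARY_OP + → 21 + 11 = 32. Stack: [32]
STORE_FAST q → q=32. Stack: []
LOAD_FAST k → push 14. Stack: [14]
LOAD_CONST → push 3. Stack: [14, 3]
BINARY_OP // → 14 // 3 = 4. Stack: [4]
STORE_FAST r → r=4. Stack: []
LOAD_FAST q → push 32. Stack: [32]
LOAD_CONST → push 10. Stack: [32, 10]
BINARY_OP - → 32 - 10 = 22. Stack: [22]
LOAD_FAST q → push 32. Stack: [22, 32]
LOAD_CONST → push 3. Stack: [22, 32, 3]
BINARY_OP - → 32 - 3 = 29. Stack: [22, 29]
BINARY_OP // → 22 // 29 = 0. Stack: [0]
STORE_FAST u → u=0. Stack: []
LOAD_FAST q → push 32. Stack: [32]
LOAD_CONST → push 8. Stack: [32, 8]
BINARY_OP - → 32 - 8 = 24. Stack: [24]
LOAD_CONST → push 10. Stack: [24, 10]
BINARY_OP // → 24 // 10 = 2. Stack: [2]
STORE_FAST s → s=2. Stack: []
LOAD_FAST_LOAD_FAST a,k → push 21,14. Stack: [21, 14]
BINARY_OP + → 21 + 14 = 35. Stack: [35]
STORE_FAST v → v=35. Stack: []
LOAD_FAST a → push 21. Stack: [21]
LOAD_CONST → push 1. Stack: [21, 1]
BINARY_OP * → 21 * 1 = 21. Stack: [21]
LOAD_CONST → push 14. Stack: [21, 14]
BINARY_OP - → 21 - 14 = 7. Stack: [7]
STORE_FAST z → z=7. Stack: []
LOAD_FAST_LOAD_FAST z,k → push 7,14. Stack: [7, 14]
BINARY_OP * → 7 * 14 = 98. Stack: [98]
RETURN_VALUE → return 98.

98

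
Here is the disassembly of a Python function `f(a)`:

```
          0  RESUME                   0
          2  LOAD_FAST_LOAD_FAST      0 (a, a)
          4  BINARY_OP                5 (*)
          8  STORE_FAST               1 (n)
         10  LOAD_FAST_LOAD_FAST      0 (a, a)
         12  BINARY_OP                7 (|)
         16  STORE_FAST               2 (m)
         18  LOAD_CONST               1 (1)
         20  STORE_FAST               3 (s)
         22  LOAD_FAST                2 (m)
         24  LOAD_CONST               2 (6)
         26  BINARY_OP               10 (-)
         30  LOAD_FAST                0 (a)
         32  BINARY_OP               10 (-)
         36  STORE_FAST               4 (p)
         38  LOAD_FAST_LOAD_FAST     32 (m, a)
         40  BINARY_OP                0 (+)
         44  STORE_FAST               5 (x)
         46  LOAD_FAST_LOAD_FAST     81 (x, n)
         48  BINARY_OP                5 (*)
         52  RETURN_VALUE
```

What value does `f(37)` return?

LOAD_FAST_LOAD_FAST a,a → push 37,37. Stack: [37, 37]
BINARY_OP * → 37 * 37 = 1369. Stack: [1369]
STORE_FAST n → n=1369. Stack: []
LOAD_FAST_LOAD_FAST a,a → push 37,37. Stack: [37, 37]
BINARY_OP | → 37 | 37 = 37. Stack: [37]
STORE_FAST m → m=37. Stack: []
LOAD_CONST → push 1. Stack: [1]
STORE_FAST s → s=1. Stack: []
LOAD_FAST m → push 37. Stack: [37]
LOAD_CONST → push 6. Stack: [37, 6]
BINARY_OP - → 37 - 6 = 31. Stack: [31]
LOAD_FAST a → push 37. Stack: [31, 37]
BINARY_OP - → 31 - 37 = -6. Stack: [-6]
STORE_FAST p → p=-6. Stack: []
LOAD_FAST_LOAD_FAST m,a → push 37,37. Stack: [37, 37]
BINARY_OP + → 37 + 37 = 74. Stack: [74]
STORE_FAST x → x=74. Stack: []
LOAD_FAST_LOAD_FAST x,n → push 74,1369. Stack: [74, 1369]
BINARY_OP * → 74 * 1369 = 101306. Stack: [101306]
RETURN_VALUE → return 101306.

101306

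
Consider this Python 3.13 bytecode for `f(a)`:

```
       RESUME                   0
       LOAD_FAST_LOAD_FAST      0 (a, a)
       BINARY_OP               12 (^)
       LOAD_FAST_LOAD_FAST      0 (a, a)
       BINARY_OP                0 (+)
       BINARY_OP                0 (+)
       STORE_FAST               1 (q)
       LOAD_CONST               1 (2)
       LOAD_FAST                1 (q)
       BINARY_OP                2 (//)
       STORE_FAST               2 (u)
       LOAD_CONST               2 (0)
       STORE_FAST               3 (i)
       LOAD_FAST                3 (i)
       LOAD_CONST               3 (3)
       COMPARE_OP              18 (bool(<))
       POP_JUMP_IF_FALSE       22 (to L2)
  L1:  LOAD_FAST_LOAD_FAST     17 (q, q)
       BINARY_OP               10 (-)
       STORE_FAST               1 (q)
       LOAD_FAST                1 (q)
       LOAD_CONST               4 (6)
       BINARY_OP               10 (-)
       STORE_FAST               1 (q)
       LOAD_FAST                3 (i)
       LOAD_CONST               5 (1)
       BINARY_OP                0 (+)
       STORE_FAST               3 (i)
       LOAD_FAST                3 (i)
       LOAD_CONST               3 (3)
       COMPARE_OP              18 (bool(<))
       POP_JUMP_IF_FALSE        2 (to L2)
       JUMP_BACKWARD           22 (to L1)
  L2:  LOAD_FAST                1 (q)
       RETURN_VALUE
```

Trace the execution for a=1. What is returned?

-6

LOAD_FAST_LOAD_FAST a,a → push 1,1. Stack: [1, 1]
BINARY_OP ^ → 1 ^ 1 = 0. Stack: [0]
LOAD_FAST_LOAD_FAST a,a → push 1,1. Stack: [0, 1, 1]
BINARY_OP + → 1 + 1 = 2. Stack: [0, 2]
BINARY_OP + → 0 + 2 = 2. Stack: [2]
STORE_FAST q → q=2. Stack: []
LOAD_CONST → push 2. Stack: [2]
LOAD_FAST q → push 2. Stack: [2, 2]
BINARY_OP // → 2 // 2 = 1. Stack: [1]
STORE_FAST u → u=1. Stack: []
LOAD_CONST → push 0. Stack: [0]
STORE_FAST i → i=0. Stack: []
LOAD_FAST i → push 0. Stack: [0]
LOAD_CONST → push 3. Stack: [0, 3]
COMPARE_OP bool(<) → 0 vs 3 = True. Stack: [True]
POP_JUMP_IF_FALSE → pop True; no jump. Stack: []
LOAD_FAST_LOAD_FAST q,q → push 2,2. Stack: [2, 2]
BINARY_OP - → 2 - 2 = 0. Stack: [0]
STORE_FAST q → q=0. Stack: []
LOAD_FAST q → push 0. Stack: [0]
LOAD_CONST → push 6. Stack: [0, 6]
BINARY_OP - → 0 - 6 = -6. Stack: [-6]
STORE_FAST q → q=-6. Stack: []
LOAD_FAST i → push 0. Stack: [0]
LOAD_CONST → push 1. Stack: [0, 1]
BINARY_OP + → 0 + 1 = 1. Stack: [1]
STORE_FAST i → i=1. Stack: []
LOAD_FAST i → push 1. Stack: [1]
LOAD_CONST → push 3. Stack: [1, 3]
COMPARE_OP bool(<) → 1 vs 3 = True. Stack: [True]
POP_JUMP_IF_FALSE → pop True; no jump. Stack: []
LOAD_FAST_LOAD_FAST q,q → push -6,-6. Stack: [-6, -6]
BINARY_OP - → -6 - -6 = 0. Stack: [0]
STORE_FAST q → q=0. Stack: []
LOAD_FAST q → push 0. Stack: [0]
LOAD_CONST → push 6. Stack: [0, 6]
BINARY_OP - → 0 - 6 = -6. Stack: [-6]
STORE_FAST q → q=-6. Stack: []
LOAD_FAST i → push 1. Stack: [1]
LOAD_CONST → push 1. Stack: [1, 1]
BINARY_OP + → 1 + 1 = 2. Stack: [2]
STORE_FAST i → i=2. Stack: []
LOAD_FAST i → push 2. Stack: [2]
LOAD_CONST → push 3. Stack: [2, 3]
COMPARE_OP bool(<) → 2 vs 3 = True. Stack: [True]
POP_JUMP_IF_FALSE → pop True; no jump. Stack: []
LOAD_FAST_LOAD_FAST q,q → push -6,-6. Stack: [-6, -6]
BINARY_OP - → -6 - -6 = 0. Stack: [0]
STORE_FAST q → q=0. Stack: []
LOAD_FAST q → push 0. Stack: [0]
LOAD_CONST → push 6. Stack: [0, 6]
BINARY_OP - → 0 - 6 = -6. Stack: [-6]
STORE_FAST q → q=-6. Stack: []
LOAD_FAST i → push 2. Stack: [2]
LOAD_CONST → push 1. Stack: [2, 1]
BINARY_OP + → 2 + 1 = 3. Stack: [3]
STORE_FAST i → i=3. Stack: []
LOAD_FAST i → push 3. Stack: [3]
LOAD_CONST → push 3. Stack: [3, 3]
COMPARE_OP bool(<) → 3 vs 3 = False. Stack: [False]
POP_JUMP_IF_FALSE → pop False; jump. Stack: []
LOAD_FAST q → push -6. Stack: [-6]
RETURN_VALUE → return -6.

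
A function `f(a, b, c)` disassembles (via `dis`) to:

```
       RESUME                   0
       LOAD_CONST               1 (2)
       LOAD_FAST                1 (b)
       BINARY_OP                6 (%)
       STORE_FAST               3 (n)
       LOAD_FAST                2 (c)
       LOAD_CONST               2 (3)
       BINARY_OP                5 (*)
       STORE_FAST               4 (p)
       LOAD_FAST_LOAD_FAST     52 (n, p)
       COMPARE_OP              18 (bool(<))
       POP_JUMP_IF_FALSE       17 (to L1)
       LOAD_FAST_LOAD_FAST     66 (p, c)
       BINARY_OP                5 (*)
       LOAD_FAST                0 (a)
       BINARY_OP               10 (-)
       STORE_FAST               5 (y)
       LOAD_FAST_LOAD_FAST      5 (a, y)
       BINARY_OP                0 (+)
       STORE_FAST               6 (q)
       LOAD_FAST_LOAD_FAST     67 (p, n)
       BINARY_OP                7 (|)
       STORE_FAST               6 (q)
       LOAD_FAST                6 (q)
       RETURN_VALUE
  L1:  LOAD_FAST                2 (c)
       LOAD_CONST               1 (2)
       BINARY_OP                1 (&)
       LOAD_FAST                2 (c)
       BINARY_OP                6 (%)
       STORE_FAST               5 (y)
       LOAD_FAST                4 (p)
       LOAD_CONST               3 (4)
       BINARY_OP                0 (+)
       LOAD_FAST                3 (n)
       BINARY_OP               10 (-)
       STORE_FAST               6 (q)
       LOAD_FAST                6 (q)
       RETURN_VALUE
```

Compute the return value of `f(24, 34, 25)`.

LOAD_CONST → push 2. Stack: [2]
LOAD_FAST b → push 34. Stack: [2, 34]
BINARY_OP % → 2 % 34 = 2. Stack: [2]
STORE_FAST n → n=2. Stack: []
LOAD_FAST c → push 25. Stack: [25]
LOAD_CONST → push 3. Stack: [25, 3]
BINARY_OP * → 25 * 3 = 75. Stack: [75]
STORE_FAST p → p=75. Stack: []
LOAD_FAST_LOAD_FAST n,p → push 2,75. Stack: [2, 75]
COMPARE_OP bool(<) → 2 vs 75 = True. Stack: [True]
POP_JUMP_IF_FALSE → pop True; no jump. Stack: []
LOAD_FAST_LOAD_FAST p,c → push 75,25. Stack: [75, 25]
BINARY_OP * → 75 * 25 = 1875. Stack: [1875]
LOAD_FAST a → push 24. Stack: [1875, 24]
BINARY_OP - → 1875 - 24 = 1851. Stack: [1851]
STORE_FAST y → y=1851. Stack: []
LOAD_FAST_LOAD_FAST a,y → push 24,1851. Stack: [24, 1851]
BINARY_OP + → 24 + 1851 = 1875. Stack: [1875]
STORE_FAST q → q=1875. Stack: []
LOAD_FAST_LOAD_FAST p,n → push 75,2. Stack: [75, 2]
BINARY_OP | → 75 | 2 = 75. Stack: [75]
STORE_FAST q → q=75. Stack: []
LOAD_FAST q → push 75. Stack: [75]
RETURN_VALUE → return 75.

75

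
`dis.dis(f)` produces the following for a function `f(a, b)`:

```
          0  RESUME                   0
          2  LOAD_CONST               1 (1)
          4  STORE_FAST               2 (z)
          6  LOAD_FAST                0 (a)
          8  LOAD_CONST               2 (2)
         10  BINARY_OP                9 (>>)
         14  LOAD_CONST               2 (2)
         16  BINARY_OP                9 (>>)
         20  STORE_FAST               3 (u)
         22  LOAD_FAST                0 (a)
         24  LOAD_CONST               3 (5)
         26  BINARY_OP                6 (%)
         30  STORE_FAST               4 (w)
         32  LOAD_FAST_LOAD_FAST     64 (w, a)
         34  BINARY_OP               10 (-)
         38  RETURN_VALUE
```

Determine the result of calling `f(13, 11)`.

-10

LOAD_CONST → push 1. Stack: [1]
STORE_FAST z → z=1. Stack: []
LOAD_FAST a → push 13. Stack: [13]
LOAD_CONST → push 2. Stack: [13, 2]
BINARY_OP >> → 13 >> 2 = 3. Stack: [3]
LOAD_CONST → push 2. Stack: [3, 2]
BINARY_OP >> → 3 >> 2 = 0. Stack: [0]
STORE_FAST u → u=0. Stack: []
LOAD_FAST a → push 13. Stack: [13]
LOAD_CONST → push 5. Stack: [13, 5]
BINARY_OP % → 13 % 5 = 3. Stack: [3]
STORE_FAST w → w=3. Stack: []
LOAD_FAST_LOAD_FAST w,a → push 3,13. Stack: [3, 13]
BINARY_OP - → 3 - 13 = -10. Stack: [-10]
RETURN_VALUE → return -10.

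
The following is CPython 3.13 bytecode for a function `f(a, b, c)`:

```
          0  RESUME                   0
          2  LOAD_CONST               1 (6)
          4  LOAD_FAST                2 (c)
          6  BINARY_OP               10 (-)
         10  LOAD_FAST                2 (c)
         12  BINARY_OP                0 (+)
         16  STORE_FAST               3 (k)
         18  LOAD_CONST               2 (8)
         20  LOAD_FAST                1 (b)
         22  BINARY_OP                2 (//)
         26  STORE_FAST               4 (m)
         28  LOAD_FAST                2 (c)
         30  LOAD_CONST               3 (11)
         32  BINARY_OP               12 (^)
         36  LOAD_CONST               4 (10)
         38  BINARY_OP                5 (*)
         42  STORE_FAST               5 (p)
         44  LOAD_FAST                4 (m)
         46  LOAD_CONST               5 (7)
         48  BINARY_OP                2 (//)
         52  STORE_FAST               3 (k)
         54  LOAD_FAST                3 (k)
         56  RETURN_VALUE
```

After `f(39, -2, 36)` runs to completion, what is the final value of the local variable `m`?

-4

LOAD_CONST → push 6. Stack: [6]
LOAD_FAST c → push 36. Stack: [6, 36]
BINARY_OP - → 6 - 36 = -30. Stack: [-30]
LOAD_FAST c → push 36. Stack: [-30, 36]
BINARY_OP + → -30 + 36 = 6. Stack: [6]
STORE_FAST k → k=6. Stack: []
LOAD_CONST → push 8. Stack: [8]
LOAD_FAST b → push -2. Stack: [8, -2]
BINARY_OP // → 8 // -2 = -4. Stack: [-4]
STORE_FAST m → m=-4. Stack: []
LOAD_FAST c → push 36. Stack: [36]
LOAD_CONST → push 11. Stack: [36, 11]
BINARY_OP ^ → 36 ^ 11 = 47. Stack: [47]
LOAD_CONST → push 10. Stack: [47, 10]
BINARY_OP * → 47 * 10 = 470. Stack: [470]
STORE_FAST p → p=470. Stack: []
LOAD_FAST m → push -4. Stack: [-4]
LOAD_CONST → push 7. Stack: [-4, 7]
BINARY_OP // → -4 // 7 = -1. Stack: [-1]
STORE_FAST k → k=-1. Stack: []
LOAD_FAST k → push -1. Stack: [-1]
RETURN_VALUE → return -1.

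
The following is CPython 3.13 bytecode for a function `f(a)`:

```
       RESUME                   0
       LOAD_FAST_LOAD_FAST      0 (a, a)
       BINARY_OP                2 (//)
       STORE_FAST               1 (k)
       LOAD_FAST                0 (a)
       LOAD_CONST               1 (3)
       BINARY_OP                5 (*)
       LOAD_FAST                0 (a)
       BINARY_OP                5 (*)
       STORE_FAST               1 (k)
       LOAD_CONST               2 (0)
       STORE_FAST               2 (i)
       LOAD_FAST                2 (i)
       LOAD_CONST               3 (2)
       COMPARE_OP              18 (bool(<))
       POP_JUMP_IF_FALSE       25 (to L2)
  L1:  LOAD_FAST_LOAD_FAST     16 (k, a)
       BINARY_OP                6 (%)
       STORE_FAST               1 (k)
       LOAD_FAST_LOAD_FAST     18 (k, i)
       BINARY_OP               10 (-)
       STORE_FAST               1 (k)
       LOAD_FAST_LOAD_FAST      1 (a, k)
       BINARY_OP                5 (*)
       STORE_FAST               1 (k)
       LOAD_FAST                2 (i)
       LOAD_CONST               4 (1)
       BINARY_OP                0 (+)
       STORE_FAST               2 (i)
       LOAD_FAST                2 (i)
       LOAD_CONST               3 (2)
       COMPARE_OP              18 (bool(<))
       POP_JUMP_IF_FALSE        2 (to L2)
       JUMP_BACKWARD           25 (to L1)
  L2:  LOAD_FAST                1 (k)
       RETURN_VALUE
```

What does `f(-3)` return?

LOAD_FAST_LOAD_FAST a,a → push -3,-3. Stack: [-3, -3]
BINARY_OP // → -3 // -3 = 1. Stack: [1]
STORE_FAST k → k=1. Stack: []
LOAD_FAST a → push -3. Stack: [-3]
LOAD_CONST → push 3. Stack: [-3, 3]
BINARY_OP * → -3 * 3 = -9. Stack: [-9]
LOAD_FAST a → push -3. Stack: [-9, -3]
BINARY_OP * → -9 * -3 = 27. Stack: [27]
STORE_FAST k → k=27. Stack: []
LOAD_CONST → push 0. Stack: [0]
STORE_FAST i → i=0. Stack: []
LOAD_FAST i → push 0. Stack: [0]
LOAD_CONST → push 2. Stack: [0, 2]
COMPARE_OP bool(<) → 0 vs 2 = True. Stack: [True]
POP_JUMP_IF_FALSE → pop True; no jump. Stack: []
LOAD_FAST_LOAD_FAST k,a → push 27,-3. Stack: [27, -3]
BINARY_OP % → 27 % -3 = 0. Stack: [0]
STORE_FAST k → k=0. Stack: []
LOAD_FAST_LOAD_FAST k,i → push 0,0. Stack: [0, 0]
BINARY_OP - → 0 - 0 = 0. Stack: [0]
STORE_FAST k → k=0. Stack: []
LOAD_FAST_LOAD_FAST a,k → push -3,0. Stack: [-3, 0]
BINARY_OP * → -3 * 0 = 0. Stack: [0]
STORE_FAST k → k=0. Stack: []
LOAD_FAST i → push 0. Stack: [0]
LOAD_CONST → push 1. Stack: [0, 1]
BINARY_OP + → 0 + 1 = 1. Stack: [1]
STORE_FAST i → i=1. Stack: []
LOAD_FAST i → push 1. Stack: [1]
LOAD_CONST → push 2. Stack: [1, 2]
COMPARE_OP bool(<) → 1 vs 2 = True. Stack: [True]
POP_JUMP_IF_FALSE → pop True; no jump. Stack: []
LOAD_FAST_LOAD_FAST k,a → push 0,-3. Stack: [0, -3]
BINARY_OP % → 0 % -3 = 0. Stack: [0]
STORE_FAST k → k=0. Stack: []
LOAD_FAST_LOAD_FAST k,i → push 0,1. Stack: [0, 1]
BINARY_OP - → 0 - 1 = -1. Stack: [-1]
STORE_FAST k → k=-1. Stack: []
LOAD_FAST_LOAD_FAST a,k → push -3,-1. Stack: [-3, -1]
BINARY_OP * → -3 * -1 = 3. Stack: [3]
STORE_FAST k → k=3. Stack: []
LOAD_FAST i → push 1. Stack: [1]
LOAD_CONST → push 1. Stack: [1, 1]
BINARY_OP + → 1 + 1 = 2. Stack: [2]
STORE_FAST i → i=2. Stack: []
LOAD_FAST i → push 2. Stack: [2]
LOAD_CONST → push 2. Stack: [2, 2]
COMPARE_OP bool(<) → 2 vs 2 = False. Stack: [False]
POP_JUMP_IF_FALSE → pop False; jump. Stack: []
LOAD_FAST k → push 3. Stack: [3]
RETURN_VALUE → return 3.

3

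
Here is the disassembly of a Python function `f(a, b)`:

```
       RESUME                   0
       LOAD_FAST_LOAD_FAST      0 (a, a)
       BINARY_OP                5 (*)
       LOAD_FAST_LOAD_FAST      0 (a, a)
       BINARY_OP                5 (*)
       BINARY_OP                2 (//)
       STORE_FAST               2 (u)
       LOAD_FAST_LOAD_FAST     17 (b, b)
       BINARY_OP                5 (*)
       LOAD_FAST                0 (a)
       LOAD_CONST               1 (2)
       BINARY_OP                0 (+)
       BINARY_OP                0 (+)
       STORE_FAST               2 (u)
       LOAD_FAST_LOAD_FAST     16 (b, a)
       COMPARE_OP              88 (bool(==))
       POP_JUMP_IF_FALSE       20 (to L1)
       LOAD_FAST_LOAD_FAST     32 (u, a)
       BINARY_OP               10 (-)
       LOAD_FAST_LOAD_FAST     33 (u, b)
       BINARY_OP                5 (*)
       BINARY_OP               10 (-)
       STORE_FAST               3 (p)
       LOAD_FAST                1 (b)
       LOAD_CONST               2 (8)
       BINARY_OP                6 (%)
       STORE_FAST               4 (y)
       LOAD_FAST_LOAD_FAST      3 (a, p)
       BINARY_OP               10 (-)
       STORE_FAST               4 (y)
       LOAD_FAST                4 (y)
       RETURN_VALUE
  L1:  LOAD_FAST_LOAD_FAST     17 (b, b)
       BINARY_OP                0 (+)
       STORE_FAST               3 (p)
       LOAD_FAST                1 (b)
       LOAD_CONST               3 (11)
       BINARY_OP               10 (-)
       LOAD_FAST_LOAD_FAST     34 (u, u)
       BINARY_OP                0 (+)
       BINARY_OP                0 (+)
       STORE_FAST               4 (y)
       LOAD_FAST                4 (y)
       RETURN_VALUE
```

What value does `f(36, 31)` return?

LOAD_FAST_LOAD_FAST a,a → push 36,36. Stack: [36, 36]
BINARY_OP * → 36 * 36 = 1296. Stack: [1296]
LOAD_FAST_LOAD_FAST a,a → push 36,36. Stack: [1296, 36, 36]
BINARY_OP * → 36 * 36 = 1296. Stack: [1296, 1296]
BINARY_OP // → 1296 // 1296 = 1. Stack: [1]
STORE_FAST u → u=1. Stack: []
LOAD_FAST_LOAD_FAST b,b → push 31,31. Stack: [31, 31]
BINARY_OP * → 31 * 31 = 961. Stack: [961]
LOAD_FAST a → push 36. Stack: [961, 36]
LOAD_CONST → push 2. Stack: [961, 36, 2]
BINARY_OP + → 36 + 2 = 38. Stack: [961, 38]
BINARY_OP + → 961 + 38 = 999. Stack: [999]
STORE_FAST u → u=999. Stack: []
LOAD_FAST_LOAD_FAST b,a → push 31,36. Stack: [31, 36]
COMPARE_OP bool(==) → 31 vs 36 = False. Stack: [False]
POP_JUMP_IF_FALSE → pop False; jump. Stack: []
LOAD_FAST_LOAD_FAST b,b → push 31,31. Stack: [31, 31]
BINARY_OP + → 31 + 31 = 62. Stack: [62]
STORE_FAST p → p=62. Stack: []
LOAD_FAST b → push 31. Stack: [31]
LOAD_CONST → push 11. Stack: [31, 11]
BINARY_OP - → 31 - 11 = 20. Stack: [20]
LOAD_FAST_LOAD_FAST u,u → push 999,999. Stack: [20, 999, 999]
BINARY_OP + → 999 + 999 = 1998. Stack: [20, 1998]
BINARY_OP + → 20 + 1998 = 2018. Stack: [2018]
STORE_FAST y → y=2018. Stack: []
LOAD_FAST y → push 2018. Stack: [2018]
RETURN_VALUE → return 2018.

2018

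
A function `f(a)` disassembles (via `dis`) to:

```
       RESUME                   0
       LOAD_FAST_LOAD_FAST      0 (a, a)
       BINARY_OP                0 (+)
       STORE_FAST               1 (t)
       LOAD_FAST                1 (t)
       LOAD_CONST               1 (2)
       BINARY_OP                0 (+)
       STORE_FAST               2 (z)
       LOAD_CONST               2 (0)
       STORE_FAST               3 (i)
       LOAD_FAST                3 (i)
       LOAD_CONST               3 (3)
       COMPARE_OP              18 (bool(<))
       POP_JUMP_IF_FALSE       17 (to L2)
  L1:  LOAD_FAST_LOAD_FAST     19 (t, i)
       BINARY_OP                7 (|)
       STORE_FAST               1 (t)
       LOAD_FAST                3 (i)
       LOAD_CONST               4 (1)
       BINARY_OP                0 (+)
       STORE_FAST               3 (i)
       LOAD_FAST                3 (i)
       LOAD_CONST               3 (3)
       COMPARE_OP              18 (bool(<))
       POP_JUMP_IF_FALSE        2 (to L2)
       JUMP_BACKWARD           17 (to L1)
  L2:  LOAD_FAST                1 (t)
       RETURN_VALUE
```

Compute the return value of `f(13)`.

LOAD_FAST_LOAD_FAST a,a → push 13,13. Stack: [13, 13]
BINARY_OP + → 13 + 13 = 26. Stack: [26]
STORE_FAST t → t=26. Stack: []
LOAD_FAST t → push 26. Stack: [26]
LOAD_CONST → push 2. Stack: [26, 2]
BINARY_OP + → 26 + 2 = 28. Stack: [28]
STORE_FAST z → z=28. Stack: []
LOAD_CONST → push 0. Stack: [0]
STORE_FAST i → i=0. Stack: []
LOAD_FAST i → push 0. Stack: [0]
LOAD_CONST → push 3. Stack: [0, 3]
COMPARE_OP bool(<) → 0 vs 3 = True. Stack: [True]
POP_JUMP_IF_FALSE → pop True; no jump. Stack: []
LOAD_FAST_LOAD_FAST t,i → push 26,0. Stack: [26, 0]
BINARY_OP | → 26 | 0 = 26. Stack: [26]
STORE_FAST t → t=26. Stack: []
LOAD_FAST i → push 0. Stack: [0]
LOAD_CONST → push 1. Stack: [0, 1]
BINARY_OP + → 0 + 1 = 1. Stack: [1]
STORE_FAST i → i=1. Stack: []
LOAD_FAST i → push 1. Stack: [1]
LOAD_CONST → push 3. Stack: [1, 3]
COMPARE_OP bool(<) → 1 vs 3 = True. Stack: [True]
POP_JUMP_IF_FALSE → pop True; no jump. Stack: []
LOAD_FAST_LOAD_FAST t,i → push 26,1. Stack: [26, 1]
BINARY_OP | → 26 | 1 = 27. Stack: [27]
STORE_FAST t → t=27. Stack: []
LOAD_FAST i → push 1. Stack: [1]
LOAD_CONST → push 1. Stack: [1, 1]
BINARY_OP + → 1 + 1 = 2. Stack: [2]
STORE_FAST i → i=2. Stack: []
LOAD_FAST i → push 2. Stack: [2]
LOAD_CONST → push 3. Stack: [2, 3]
COMPARE_OP bool(<) → 2 vs 3 = True. Stack: [True]
POP_JUMP_IF_FALSE → pop True; no jump. Stack: []
LOAD_FAST_LOAD_FAST t,i → push 27,2. Stack: [27, 2]
BINARY_OP | → 27 | 2 = 27. Stack: [27]
STORE_FAST t → t=27. Stack: []
LOAD_FAST i → push 2. Stack: [2]
LOAD_CONST → push 1. Stack: [2, 1]
BINARY_OP + → 2 + 1 = 3. Stack: [3]
STORE_FAST i → i=3. Stack: []
LOAD_FAST i → push 3. Stack: [3]
LOAD_CONST → push 3. Stack: [3, 3]
COMPARE_OP bool(<) → 3 vs 3 = False. Stack: [False]
POP_JUMP_IF_FALSE → pop False; jump. Stack: []
LOAD_FAST t → push 27. Stack: [27]
RETURN_VALUE → return 27.

27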